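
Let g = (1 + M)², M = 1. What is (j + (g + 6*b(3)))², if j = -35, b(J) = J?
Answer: 169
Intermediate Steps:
g = 4 (g = (1 + 1)² = 2² = 4)
(j + (g + 6*b(3)))² = (-35 + (4 + 6*3))² = (-35 + (4 + 18))² = (-35 + 22)² = (-13)² = 169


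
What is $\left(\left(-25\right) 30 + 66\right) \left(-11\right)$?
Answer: $7524$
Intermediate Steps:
$\left(\left(-25\right) 30 + 66\right) \left(-11\right) = \left(-750 + 66\right) \left(-11\right) = \left(-684\right) \left(-11\right) = 7524$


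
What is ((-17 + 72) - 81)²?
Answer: 676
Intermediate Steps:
((-17 + 72) - 81)² = (55 - 81)² = (-26)² = 676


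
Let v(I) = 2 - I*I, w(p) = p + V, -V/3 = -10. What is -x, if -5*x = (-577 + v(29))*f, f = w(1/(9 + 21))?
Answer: -212636/25 ≈ -8505.4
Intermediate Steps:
V = 30 (V = -3*(-10) = 30)
w(p) = 30 + p (w(p) = p + 30 = 30 + p)
f = 901/30 (f = 30 + 1/(9 + 21) = 30 + 1/30 = 901/30 ≈ 30.033)
v(I) = 2 - I**2
x = 212636/25 (x = -(-577 + (2 - 1*29**2))*901/(5*30) = -(-577 + (2 - 1*841))*901/(5*30) = -(-577 + (2 - 841))*901/(5*30) = -(-577 - 839)*901/(5*30) = -(-1416)*901/(5*30) = -1/5*(-212636/5) = 212636/25 ≈ 8505.4)
-x = -1*212636/25 = -212636/25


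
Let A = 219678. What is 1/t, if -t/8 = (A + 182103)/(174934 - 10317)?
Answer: -164617/3214248 ≈ -0.051215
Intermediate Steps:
t = -3214248/164617 (t = -8*(219678 + 182103)/(174934 - 10317) = -3214248/164617 ≈ -19.526)
1/t = 1/(-3214248/164617) = -164617/3214248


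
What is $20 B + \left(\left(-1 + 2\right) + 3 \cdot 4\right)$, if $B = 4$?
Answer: $93$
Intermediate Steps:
$20 B + \left(\left(-1 + 2\right) + 3 \cdot 4\right) = 20 \cdot 4 + \left(\left(-1 + 2\right) + 3 \cdot 4\right) = 80 + \left(1 + 12\right) = 80 + 13 = 93$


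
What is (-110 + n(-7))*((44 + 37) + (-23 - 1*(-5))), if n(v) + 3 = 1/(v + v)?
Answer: -14247/2 ≈ -7123.5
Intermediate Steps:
n(v) = -3 + 1/(2*v) (n(v) = -3 + 1/(v + v) = -3 + 1/(2*v))
(-110 + n(-7))*((44 + 37) + (-23 - 1*(-5))) = (-110 + (-3 + (½)/(-7)))*((44 + 37) + (-23 - 1*(-5))) = (-110 + (-3 + (½)*(-⅐)))*(81 + (-23 + 5)) = (-110 + (-3 - 1/14))*(81 - 18) = (-110 - 43/14)*63 = -1583/14*63 = -14247/2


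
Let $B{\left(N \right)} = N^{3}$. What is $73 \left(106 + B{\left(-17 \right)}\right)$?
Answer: $-350911$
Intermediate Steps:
$73 \left(106 + B{\left(-17 \right)}\right) = 73 \left(106 + \left(-17\right)^{3}\right) = 73 \left(106 - 4913\right) = 73 \left(-4807\right) = -350911$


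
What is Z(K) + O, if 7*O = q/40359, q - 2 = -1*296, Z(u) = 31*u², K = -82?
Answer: 2804197118/13453 ≈ 2.0844e+5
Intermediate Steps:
q = -294 (q = 2 - 1*296 = 2 - 296 = -294)
O = -14/13453 (O = (-294/40359)/7 = (-294*1/40359)/7 = (⅐)*(-98/13453) = -14/13453 ≈ -0.0010407)
Z(K) + O = 31*(-82)² - 14/13453 = 31*6724 - 14/13453 = 208444 - 14/13453 = 2804197118/13453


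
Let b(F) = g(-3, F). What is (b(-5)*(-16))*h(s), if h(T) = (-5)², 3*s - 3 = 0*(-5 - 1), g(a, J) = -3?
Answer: 1200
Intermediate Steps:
s = 1 (s = 1 + (0*(-5 - 1))/3 = 1 + (0*(-6))/3 = 1 + (⅓)*0 = 1 + 0 = 1)
h(T) = 25
b(F) = -3
(b(-5)*(-16))*h(s) = -3*(-16)*25 = 48*25 = 1200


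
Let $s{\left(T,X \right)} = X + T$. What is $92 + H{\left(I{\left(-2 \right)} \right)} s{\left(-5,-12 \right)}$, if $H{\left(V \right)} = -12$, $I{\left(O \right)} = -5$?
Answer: $296$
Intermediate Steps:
$s{\left(T,X \right)} = T + X$
$92 + H{\left(I{\left(-2 \right)} \right)} s{\left(-5,-12 \right)} = 92 - 12 \left(-5 - 12\right) = 92 - -204 = 92 + 204 = 296$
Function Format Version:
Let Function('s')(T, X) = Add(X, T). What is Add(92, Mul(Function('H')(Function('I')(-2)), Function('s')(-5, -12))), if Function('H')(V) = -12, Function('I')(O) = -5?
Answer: 296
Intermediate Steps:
Function('s')(T, X) = Add(T, X)
Add(92, Mul(Function('H')(Function('I')(-2)), Function('s')(-5, -12))) = Add(92, Mul(-12, Add(-5, -12))) = Add(92, Mul(-12, -17)) = Add(92, 204) = 296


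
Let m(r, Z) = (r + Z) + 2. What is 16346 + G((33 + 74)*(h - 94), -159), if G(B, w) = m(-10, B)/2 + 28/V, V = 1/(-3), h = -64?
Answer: 7805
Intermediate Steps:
m(r, Z) = 2 + Z + r (m(r, Z) = (Z + r) + 2 = 2 + Z + r)
V = -1/3 ≈ -0.33333
G(B, w) = -88 + B/2 (G(B, w) = (2 + B - 10)/2 + 28/(-1/3) = (-8 + B)*(1/2) + 28*(-3) = (-4 + B/2) - 84 = -88 + B/2)
16346 + G((33 + 74)*(h - 94), -159) = 16346 + (-88 + ((33 + 74)*(-64 - 94))/2) = 16346 + (-88 + (107*(-158))/2) = 16346 + (-88 + (1/2)*(-16906)) = 16346 + (-88 - 8453) = 16346 - 8541 = 7805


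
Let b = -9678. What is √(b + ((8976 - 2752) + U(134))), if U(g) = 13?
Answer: I*√3441 ≈ 58.66*I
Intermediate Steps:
√(b + ((8976 - 2752) + U(134))) = √(-9678 + ((8976 - 2752) + 13)) = √(-9678 + (6224 + 13)) = √(-9678 + 6237) = √(-3441) = I*√3441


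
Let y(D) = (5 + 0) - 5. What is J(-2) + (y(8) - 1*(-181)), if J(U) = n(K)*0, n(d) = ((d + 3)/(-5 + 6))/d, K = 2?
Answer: 181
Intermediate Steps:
n(d) = (3 + d)/d (n(d) = ((3 + d)/1)/d = ((3 + d)*1)/d = (3 + d)/d)
y(D) = 0 (y(D) = 5 - 5 = 0)
J(U) = 0 (J(U) = ((3 + 2)/2)*0 = ((½)*5)*0 = (5/2)*0 = 0)
J(-2) + (y(8) - 1*(-181)) = 0 + (0 - 1*(-181)) = 0 + (0 + 181) = 0 + 181 = 181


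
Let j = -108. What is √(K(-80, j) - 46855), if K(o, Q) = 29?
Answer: I*√46826 ≈ 216.39*I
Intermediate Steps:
√(K(-80, j) - 46855) = √(29 - 46855) = √(-46826) = I*√46826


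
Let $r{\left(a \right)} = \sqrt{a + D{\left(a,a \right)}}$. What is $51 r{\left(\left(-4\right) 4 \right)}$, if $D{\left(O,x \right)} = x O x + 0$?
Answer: $204 i \sqrt{257} \approx 3270.4 i$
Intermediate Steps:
$D{\left(O,x \right)} = O x^{2}$ ($D{\left(O,x \right)} = O x x + 0 = O x^{2} + 0 = O x^{2}$)
$r{\left(a \right)} = \sqrt{a + a^{3}}$ ($r{\left(a \right)} = \sqrt{a + a a^{2}} = \sqrt{a + a^{3}}$)
$51 r{\left(\left(-4\right) 4 \right)} = 51 \sqrt{\left(-4\right) 4 + \left(\left(-4\right) 4\right)^{3}} = 51 \sqrt{-16 + \left(-16\right)^{3}} = 51 \sqrt{-16 - 4096} = 51 \sqrt{-4112} = 51 \cdot 4 i \sqrt{257} = 204 i \sqrt{257}$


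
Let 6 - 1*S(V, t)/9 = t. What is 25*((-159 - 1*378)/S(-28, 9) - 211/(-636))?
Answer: 964525/1908 ≈ 505.52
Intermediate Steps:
S(V, t) = 54 - 9*t
25*((-159 - 1*378)/S(-28, 9) - 211/(-636)) = 25*((-159 - 1*378)/(54 - 9*9) - 211/(-636)) = 25*((-159 - 378)/(54 - 81) - 211*(-1/636)) = 25*(-537/(-27) + 211/636) = 25*(-537*(-1/27) + 211/636) = 25*(179/9 + 211/636) = 25*(38581/1908) = 964525/1908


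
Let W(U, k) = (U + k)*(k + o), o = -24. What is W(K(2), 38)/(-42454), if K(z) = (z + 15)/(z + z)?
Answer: -1183/84908 ≈ -0.013933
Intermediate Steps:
K(z) = (15 + z)/(2*z) (K(z) = (15 + z)/((2*z)) = (15 + z)*(1/(2*z)) = (15 + z)/(2*z))
W(U, k) = (-24 + k)*(U + k) (W(U, k) = (U + k)*(k - 24) = (U + k)*(-24 + k) = (-24 + k)*(U + k))
W(K(2), 38)/(-42454) = (38**2 - 12*(15 + 2)/2 - 24*38 + ((1/2)*(15 + 2)/2)*38)/(-42454) = (1444 - 12*17/2 - 912 + ((1/2)*(1/2)*17)*38)*(-1/42454) = (1444 - 24*17/4 - 912 + (17/4)*38)*(-1/42454) = (1444 - 102 - 912 + 323/2)*(-1/42454) = (1183/2)*(-1/42454) = -1183/84908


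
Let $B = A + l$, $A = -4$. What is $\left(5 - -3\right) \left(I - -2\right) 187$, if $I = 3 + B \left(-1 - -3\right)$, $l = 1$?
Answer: $-1496$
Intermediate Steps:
$B = -3$ ($B = -4 + 1 = -3$)
$I = -3$ ($I = 3 - 3 \left(-1 - -3\right) = 3 - 3 \left(-1 + 3\right) = 3 - 6 = -3$)
$\left(5 - -3\right) \left(I - -2\right) 187 = \left(5 - -3\right) \left(-3 - -2\right) 187 = \left(5 + 3\right) \left(-3 + \left(-2 + 4\right)\right) 187 = 8 \left(-3 + 2\right) 187 = 8 \left(-1\right) 187 = \left(-8\right) 187 = -1496$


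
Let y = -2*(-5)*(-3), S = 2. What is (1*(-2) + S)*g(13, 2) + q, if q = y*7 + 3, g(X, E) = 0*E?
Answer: -207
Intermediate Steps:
g(X, E) = 0
y = -30 (y = 10*(-3) = -30)
q = -207 (q = -30*7 + 3 = -210 + 3 = -207)
(1*(-2) + S)*g(13, 2) + q = (1*(-2) + 2)*0 - 207 = (-2 + 2)*0 - 207 = 0*0 - 207 = 0 - 207 = -207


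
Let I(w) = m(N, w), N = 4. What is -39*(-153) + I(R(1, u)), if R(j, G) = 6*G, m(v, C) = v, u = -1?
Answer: 5971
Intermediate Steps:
I(w) = 4
-39*(-153) + I(R(1, u)) = -39*(-153) + 4 = 5967 + 4 = 5971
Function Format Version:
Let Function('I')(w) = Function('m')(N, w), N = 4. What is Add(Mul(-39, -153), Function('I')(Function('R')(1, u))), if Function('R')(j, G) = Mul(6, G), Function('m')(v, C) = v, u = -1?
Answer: 5971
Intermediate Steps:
Function('I')(w) = 4
Add(Mul(-39, -153), Function('I')(Function('R')(1, u))) = Add(Mul(-39, -153), 4) = Add(5967, 4) = 5971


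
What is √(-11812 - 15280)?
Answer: 2*I*√6773 ≈ 164.6*I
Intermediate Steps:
√(-11812 - 15280) = √(-27092) = 2*I*√6773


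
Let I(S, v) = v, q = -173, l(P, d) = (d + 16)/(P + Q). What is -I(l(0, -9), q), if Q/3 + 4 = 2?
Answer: 173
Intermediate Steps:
Q = -6 (Q = -12 + 3*2 = -12 + 6 = -6)
l(P, d) = (16 + d)/(-6 + P) (l(P, d) = (d + 16)/(P - 6) = (16 + d)/(-6 + P))
-I(l(0, -9), q) = -1*(-173) = 173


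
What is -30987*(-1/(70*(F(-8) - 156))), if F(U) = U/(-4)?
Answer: -2817/980 ≈ -2.8745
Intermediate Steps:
F(U) = -U/4 (F(U) = U*(-¼) = -U/4)
-30987*(-1/(70*(F(-8) - 156))) = -30987*(-1/(70*(-¼*(-8) - 156))) = -30987*(-1/(70*(2 - 156))) = -30987/((-70*(-154))) = -30987/10780 = -30987*1/10780 = -2817/980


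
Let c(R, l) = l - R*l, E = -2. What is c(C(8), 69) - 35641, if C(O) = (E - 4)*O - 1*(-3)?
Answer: -32467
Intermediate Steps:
C(O) = 3 - 6*O (C(O) = (-2 - 4)*O - 1*(-3) = -6*O + 3 = 3 - 6*O)
c(R, l) = l - R*l
c(C(8), 69) - 35641 = 69*(1 - (3 - 6*8)) - 35641 = 69*(1 - (3 - 48)) - 35641 = 69*(1 - 1*(-45)) - 35641 = 69*(1 + 45) - 35641 = 69*46 - 35641 = 3174 - 35641 = -32467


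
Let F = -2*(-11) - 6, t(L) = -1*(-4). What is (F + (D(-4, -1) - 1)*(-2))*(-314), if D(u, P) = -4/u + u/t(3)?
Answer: -5652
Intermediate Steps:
t(L) = 4
D(u, P) = -4/u + u/4
F = 16 (F = 22 - 6 = 16)
(F + (D(-4, -1) - 1)*(-2))*(-314) = (16 + ((-4/(-4) + (¼)*(-4)) - 1)*(-2))*(-314) = (16 + ((-4*(-¼) - 1) - 1)*(-2))*(-314) = (16 + ((1 - 1) - 1)*(-2))*(-314) = (16 + (0 - 1)*(-2))*(-314) = (16 - 1*(-2))*(-314) = (16 + 2)*(-314) = 18*(-314) = -5652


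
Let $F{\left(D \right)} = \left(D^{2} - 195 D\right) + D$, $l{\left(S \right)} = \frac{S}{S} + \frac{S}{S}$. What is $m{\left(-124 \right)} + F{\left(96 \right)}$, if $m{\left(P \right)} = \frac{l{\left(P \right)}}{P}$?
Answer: $- \frac{583297}{62} \approx -9408.0$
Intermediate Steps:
$l{\left(S \right)} = 2$ ($l{\left(S \right)} = 1 + 1 = 2$)
$m{\left(P \right)} = \frac{2}{P}$
$F{\left(D \right)} = D^{2} - 194 D$
$m{\left(-124 \right)} + F{\left(96 \right)} = \frac{2}{-124} + 96 \left(-194 + 96\right) = 2 \left(- \frac{1}{124}\right) + 96 \left(-98\right) = - \frac{1}{62} - 9408 = - \frac{583297}{62}$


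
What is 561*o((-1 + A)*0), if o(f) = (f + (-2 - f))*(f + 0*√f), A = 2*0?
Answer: 0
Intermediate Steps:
A = 0
o(f) = -2*f (o(f) = -2*(f + 0) = -2*f)
561*o((-1 + A)*0) = 561*(-2*(-1 + 0)*0) = 561*(-(-2)*0) = 561*(-2*0) = 561*0 = 0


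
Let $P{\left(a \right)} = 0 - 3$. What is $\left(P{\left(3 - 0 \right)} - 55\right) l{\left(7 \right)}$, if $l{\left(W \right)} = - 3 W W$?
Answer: $8526$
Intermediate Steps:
$l{\left(W \right)} = - 3 W^{2}$
$P{\left(a \right)} = -3$
$\left(P{\left(3 - 0 \right)} - 55\right) l{\left(7 \right)} = \left(-3 - 55\right) \left(- 3 \cdot 7^{2}\right) = - 58 \left(\left(-3\right) 49\right) = \left(-58\right) \left(-147\right) = 8526$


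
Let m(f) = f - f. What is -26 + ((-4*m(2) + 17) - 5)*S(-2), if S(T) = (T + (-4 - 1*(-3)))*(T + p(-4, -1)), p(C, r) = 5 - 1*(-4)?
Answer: -278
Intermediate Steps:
m(f) = 0
p(C, r) = 9 (p(C, r) = 5 + 4 = 9)
S(T) = (-1 + T)*(9 + T) (S(T) = (T + (-4 - 1*(-3)))*(T + 9) = (T + (-4 + 3))*(9 + T) = (T - 1)*(9 + T) = (-1 + T)*(9 + T))
-26 + ((-4*m(2) + 17) - 5)*S(-2) = -26 + ((-4*0 + 17) - 5)*(-9 + (-2)² + 8*(-2)) = -26 + ((0 + 17) - 5)*(-9 + 4 - 16) = -26 + (17 - 5)*(-21) = -26 + 12*(-21) = -26 - 252 = -278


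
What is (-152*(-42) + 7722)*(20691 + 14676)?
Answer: 498886902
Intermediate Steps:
(-152*(-42) + 7722)*(20691 + 14676) = (6384 + 7722)*35367 = 14106*35367 = 498886902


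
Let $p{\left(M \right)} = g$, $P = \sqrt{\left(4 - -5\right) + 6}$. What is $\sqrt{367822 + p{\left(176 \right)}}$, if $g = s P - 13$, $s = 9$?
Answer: $\sqrt{367809 + 9 \sqrt{15}} \approx 606.5$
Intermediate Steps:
$P = \sqrt{15}$ ($P = \sqrt{\left(4 + 5\right) + 6} = \sqrt{9 + 6} = \sqrt{15} \approx 3.873$)
$g = -13 + 9 \sqrt{15}$ ($g = 9 \sqrt{15} - 13 = -13 + 9 \sqrt{15} \approx 21.857$)
$p{\left(M \right)} = -13 + 9 \sqrt{15}$
$\sqrt{367822 + p{\left(176 \right)}} = \sqrt{367822 - \left(13 - 9 \sqrt{15}\right)} = \sqrt{367809 + 9 \sqrt{15}}$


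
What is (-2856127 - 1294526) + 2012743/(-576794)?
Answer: -2394073759225/576794 ≈ -4.1507e+6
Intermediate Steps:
(-2856127 - 1294526) + 2012743/(-576794) = -4150653 + 2012743*(-1/576794) = -4150653 - 2012743/576794 = -2394073759225/576794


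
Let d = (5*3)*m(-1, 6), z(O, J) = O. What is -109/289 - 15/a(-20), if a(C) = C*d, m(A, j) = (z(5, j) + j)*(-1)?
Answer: -24269/63580 ≈ -0.38171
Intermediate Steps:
m(A, j) = -5 - j (m(A, j) = (5 + j)*(-1) = -5 - j)
d = -165 (d = (5*3)*(-5 - 1*6) = 15*(-5 - 6) = 15*(-11) = -165)
a(C) = -165*C (a(C) = C*(-165) = -165*C)
-109/289 - 15/a(-20) = -109/289 - 15/((-165*(-20))) = -109*1/289 - 15/3300 = -109/289 - 15*1/3300 = -109/289 - 1/220 = -24269/63580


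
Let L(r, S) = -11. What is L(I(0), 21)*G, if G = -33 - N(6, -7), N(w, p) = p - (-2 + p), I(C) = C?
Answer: 385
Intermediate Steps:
N(w, p) = 2 (N(w, p) = p + (2 - p) = 2)
G = -35 (G = -33 - 1*2 = -33 - 2 = -35)
L(I(0), 21)*G = -11*(-35) = 385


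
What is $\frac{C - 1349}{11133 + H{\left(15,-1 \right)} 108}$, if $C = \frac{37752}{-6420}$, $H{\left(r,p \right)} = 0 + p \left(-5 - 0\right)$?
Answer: $- \frac{724861}{6245055} \approx -0.11607$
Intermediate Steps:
$H{\left(r,p \right)} = - 5 p$ ($H{\left(r,p \right)} = 0 + p \left(-5 + 0\right) = 0 + p \left(-5\right) = 0 - 5 p = - 5 p$)
$C = - \frac{3146}{535}$ ($C = 37752 \left(- \frac{1}{6420}\right) = - \frac{3146}{535} \approx -5.8804$)
$\frac{C - 1349}{11133 + H{\left(15,-1 \right)} 108} = \frac{- \frac{3146}{535} - 1349}{11133 + \left(-5\right) \left(-1\right) 108} = - \frac{724861}{535 \left(11133 + 5 \cdot 108\right)} = - \frac{724861}{535 \left(11133 + 540\right)} = - \frac{724861}{535 \cdot 11673} = \left(- \frac{724861}{535}\right) \frac{1}{11673} = - \frac{724861}{6245055}$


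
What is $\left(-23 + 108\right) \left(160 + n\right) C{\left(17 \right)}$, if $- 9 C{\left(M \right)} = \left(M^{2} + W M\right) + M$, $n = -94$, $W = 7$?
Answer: $- \frac{794750}{3} \approx -2.6492 \cdot 10^{5}$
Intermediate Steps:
$C{\left(M \right)} = - \frac{8 M}{9} - \frac{M^{2}}{9}$ ($C{\left(M \right)} = - \frac{\left(M^{2} + 7 M\right) + M}{9} = - \frac{M^{2} + 8 M}{9} = - \frac{8 M}{9} - \frac{M^{2}}{9}$)
$\left(-23 + 108\right) \left(160 + n\right) C{\left(17 \right)} = \left(-23 + 108\right) \left(160 - 94\right) \left(\left(- \frac{1}{9}\right) 17 \left(8 + 17\right)\right) = 85 \cdot 66 \left(\left(- \frac{1}{9}\right) 17 \cdot 25\right) = 5610 \left(- \frac{425}{9}\right) = - \frac{794750}{3}$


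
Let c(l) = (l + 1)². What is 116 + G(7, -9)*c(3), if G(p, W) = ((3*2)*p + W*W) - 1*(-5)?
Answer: 2164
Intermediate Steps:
c(l) = (1 + l)²
G(p, W) = 5 + W² + 6*p (G(p, W) = (6*p + W²) + 5 = (W² + 6*p) + 5 = 5 + W² + 6*p)
116 + G(7, -9)*c(3) = 116 + (5 + (-9)² + 6*7)*(1 + 3)² = 116 + (5 + 81 + 42)*4² = 116 + 128*16 = 116 + 2048 = 2164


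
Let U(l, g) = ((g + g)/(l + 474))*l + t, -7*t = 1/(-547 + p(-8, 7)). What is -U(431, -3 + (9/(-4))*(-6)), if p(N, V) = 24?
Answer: -33136616/3313205 ≈ -10.001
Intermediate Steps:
t = 1/3661 (t = -1/(7*(-547 + 24)) = -1/7/(-523) = -1/7*(-1/523) = 1/3661 ≈ 0.00027315)
U(l, g) = 1/3661 + 2*g*l/(474 + l) (U(l, g) = ((g + g)/(l + 474))*l + 1/3661 = ((2*g)/(474 + l))*l + 1/3661 = (2*g/(474 + l))*l + 1/3661 = 2*g*l/(474 + l) + 1/3661 = 1/3661 + 2*g*l/(474 + l))
-U(431, -3 + (9/(-4))*(-6)) = -(474 + 431 + 7322*(-3 + (9/(-4))*(-6))*431)/(3661*(474 + 431)) = -(474 + 431 + 7322*(-3 + (9*(-1/4))*(-6))*431)/(3661*905) = -(474 + 431 + 7322*(-3 - 9/4*(-6))*431)/(3661*905) = -(474 + 431 + 7322*(-3 + 27/2)*431)/(3661*905) = -(474 + 431 + 7322*(21/2)*431)/(3661*905) = -(474 + 431 + 33135711)/(3661*905) = -33136616/(3661*905) = -1*33136616/3313205 = -33136616/3313205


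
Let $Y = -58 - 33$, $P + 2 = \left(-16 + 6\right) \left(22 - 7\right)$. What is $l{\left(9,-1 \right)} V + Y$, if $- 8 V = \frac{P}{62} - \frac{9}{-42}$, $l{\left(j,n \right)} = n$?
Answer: $- \frac{316923}{3472} \approx -91.28$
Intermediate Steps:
$P = -152$ ($P = -2 + \left(-16 + 6\right) \left(22 - 7\right) = -2 - 150 = -152$)
$Y = -91$
$V = \frac{971}{3472}$ ($V = - \frac{- \frac{152}{62} - \frac{9}{-42}}{8} = - \frac{\left(-152\right) \frac{1}{62} - - \frac{3}{14}}{8} = - \frac{- \frac{76}{31} + \frac{3}{14}}{8} = \left(- \frac{1}{8}\right) \left(- \frac{971}{434}\right) = \frac{971}{3472} \approx 0.27967$)
$l{\left(9,-1 \right)} V + Y = \left(-1\right) \frac{971}{3472} - 91 = - \frac{971}{3472} - 91 = - \frac{316923}{3472}$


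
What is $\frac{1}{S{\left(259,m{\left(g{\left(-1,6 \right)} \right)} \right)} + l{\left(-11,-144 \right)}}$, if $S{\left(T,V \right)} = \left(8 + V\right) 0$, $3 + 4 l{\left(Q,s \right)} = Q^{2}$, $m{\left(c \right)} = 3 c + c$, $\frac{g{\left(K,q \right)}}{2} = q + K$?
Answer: $\frac{2}{59} \approx 0.033898$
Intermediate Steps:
$g{\left(K,q \right)} = 2 K + 2 q$ ($g{\left(K,q \right)} = 2 \left(q + K\right) = 2 \left(K + q\right) = 2 K + 2 q$)
$m{\left(c \right)} = 4 c$
$l{\left(Q,s \right)} = - \frac{3}{4} + \frac{Q^{2}}{4}$
$S{\left(T,V \right)} = 0$
$\frac{1}{S{\left(259,m{\left(g{\left(-1,6 \right)} \right)} \right)} + l{\left(-11,-144 \right)}} = \frac{1}{0 - \left(\frac{3}{4} - \frac{\left(-11\right)^{2}}{4}\right)} = \frac{1}{0 + \left(- \frac{3}{4} + \frac{1}{4} \cdot 121\right)} = \frac{1}{0 + \left(- \frac{3}{4} + \frac{121}{4}\right)} = \frac{1}{0 + \frac{59}{2}} = \frac{1}{\frac{59}{2}} = \frac{2}{59}$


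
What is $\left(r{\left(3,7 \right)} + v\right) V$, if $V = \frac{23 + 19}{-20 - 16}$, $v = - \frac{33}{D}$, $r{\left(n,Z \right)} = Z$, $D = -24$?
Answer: $- \frac{469}{48} \approx -9.7708$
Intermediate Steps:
$v = \frac{11}{8}$ ($v = - \frac{33}{-24} = \left(-33\right) \left(- \frac{1}{24}\right) = \frac{11}{8} \approx 1.375$)
$V = - \frac{7}{6}$ ($V = \frac{42}{-36} = 42 \left(- \frac{1}{36}\right) = - \frac{7}{6} \approx -1.1667$)
$\left(r{\left(3,7 \right)} + v\right) V = \left(7 + \frac{11}{8}\right) \left(- \frac{7}{6}\right) = \frac{67}{8} \left(- \frac{7}{6}\right) = - \frac{469}{48}$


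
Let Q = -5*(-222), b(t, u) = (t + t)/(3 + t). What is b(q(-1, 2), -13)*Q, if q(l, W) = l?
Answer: -1110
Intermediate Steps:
b(t, u) = 2*t/(3 + t) (b(t, u) = (2*t)/(3 + t) = 2*t/(3 + t))
Q = 1110
b(q(-1, 2), -13)*Q = (2*(-1)/(3 - 1))*1110 = (2*(-1)/2)*1110 = (2*(-1)*(1/2))*1110 = -1*1110 = -1110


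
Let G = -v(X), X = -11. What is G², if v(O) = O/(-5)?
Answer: 121/25 ≈ 4.8400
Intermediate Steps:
v(O) = -O/5 (v(O) = O*(-⅕) = -O/5)
G = -11/5 (G = -(-1)*(-11)/5 = -1*11/5 = -11/5 ≈ -2.2000)
G² = (-11/5)² = 121/25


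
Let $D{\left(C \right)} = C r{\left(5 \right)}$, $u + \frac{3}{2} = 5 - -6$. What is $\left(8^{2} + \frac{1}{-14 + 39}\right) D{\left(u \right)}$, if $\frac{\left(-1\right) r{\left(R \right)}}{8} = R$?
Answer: $- \frac{121676}{5} \approx -24335.0$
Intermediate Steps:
$r{\left(R \right)} = - 8 R$
$u = \frac{19}{2}$ ($u = - \frac{3}{2} + \left(5 - -6\right) = - \frac{3}{2} + \left(5 + 6\right) = - \frac{3}{2} + 11 = \frac{19}{2} \approx 9.5$)
$D{\left(C \right)} = - 40 C$ ($D{\left(C \right)} = C \left(\left(-8\right) 5\right) = C \left(-40\right) = - 40 C$)
$\left(8^{2} + \frac{1}{-14 + 39}\right) D{\left(u \right)} = \left(8^{2} + \frac{1}{-14 + 39}\right) \left(\left(-40\right) \frac{19}{2}\right) = \left(64 + \frac{1}{25}\right) \left(-380\right) = \frac{1601}{25} \left(-380\right) = - \frac{121676}{5}$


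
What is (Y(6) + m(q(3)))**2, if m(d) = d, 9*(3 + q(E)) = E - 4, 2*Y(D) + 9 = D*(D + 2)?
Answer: 87025/324 ≈ 268.60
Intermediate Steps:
Y(D) = -9/2 + D*(2 + D)/2 (Y(D) = -9/2 + (D*(D + 2))/2 = -9/2 + (D*(2 + D))/2 = -9/2 + D*(2 + D)/2)
q(E) = -31/9 + E/9 (q(E) = -3 + (E - 4)/9 = -3 + (-4 + E)/9 = -3 + (-4/9 + E/9) = -31/9 + E/9)
(Y(6) + m(q(3)))**2 = ((-9/2 + 6 + (1/2)*6**2) + (-31/9 + (1/9)*3))**2 = ((-9/2 + 6 + (1/2)*36) + (-31/9 + 1/3))**2 = ((-9/2 + 6 + 18) - 28/9)**2 = (39/2 - 28/9)**2 = (295/18)**2 = 87025/324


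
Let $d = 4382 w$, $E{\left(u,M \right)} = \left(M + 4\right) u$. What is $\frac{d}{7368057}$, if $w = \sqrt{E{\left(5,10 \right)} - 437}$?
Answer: $\frac{4382 i \sqrt{367}}{7368057} \approx 0.011393 i$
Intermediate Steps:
$E{\left(u,M \right)} = u \left(4 + M\right)$ ($E{\left(u,M \right)} = \left(4 + M\right) u = u \left(4 + M\right)$)
$w = i \sqrt{367}$ ($w = \sqrt{5 \left(4 + 10\right) - 437} = \sqrt{5 \cdot 14 - 437} = \sqrt{70 - 437} = \sqrt{-367} = i \sqrt{367} \approx 19.157 i$)
$d = 4382 i \sqrt{367} \approx 83947.0 i$
$\frac{d}{7368057} = \frac{4382 i \sqrt{367}}{7368057}$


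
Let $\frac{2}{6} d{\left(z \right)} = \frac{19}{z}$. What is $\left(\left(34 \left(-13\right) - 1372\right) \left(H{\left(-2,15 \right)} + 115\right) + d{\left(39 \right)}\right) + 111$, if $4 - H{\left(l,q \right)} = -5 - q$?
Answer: $- \frac{3276436}{13} \approx -2.5203 \cdot 10^{5}$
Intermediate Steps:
$H{\left(l,q \right)} = 9 + q$ ($H{\left(l,q \right)} = 4 - \left(-5 - q\right) = 4 + \left(5 + q\right) = 9 + q$)
$d{\left(z \right)} = \frac{57}{z}$ ($d{\left(z \right)} = 3 \frac{19}{z} = \frac{57}{z}$)
$\left(\left(34 \left(-13\right) - 1372\right) \left(H{\left(-2,15 \right)} + 115\right) + d{\left(39 \right)}\right) + 111 = \left(\left(34 \left(-13\right) - 1372\right) \left(\left(9 + 15\right) + 115\right) + \frac{57}{39}\right) + 111 = \left(\left(-442 - 1372\right) \left(24 + 115\right) + 57 \cdot \frac{1}{39}\right) + 111 = \left(\left(-1814\right) 139 + \frac{19}{13}\right) + 111 = \left(-252146 + \frac{19}{13}\right) + 111 = - \frac{3277879}{13} + 111 = - \frac{3276436}{13}$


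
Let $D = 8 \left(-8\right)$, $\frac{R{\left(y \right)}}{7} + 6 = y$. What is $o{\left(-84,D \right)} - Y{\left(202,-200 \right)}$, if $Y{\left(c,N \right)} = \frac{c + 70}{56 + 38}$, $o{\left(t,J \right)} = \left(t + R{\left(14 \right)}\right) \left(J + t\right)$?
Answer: $\frac{194632}{47} \approx 4141.1$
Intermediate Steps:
$R{\left(y \right)} = -42 + 7 y$
$D = -64$
$o{\left(t,J \right)} = \left(56 + t\right) \left(J + t\right)$ ($o{\left(t,J \right)} = \left(t + \left(-42 + 7 \cdot 14\right)\right) \left(J + t\right) = \left(t + \left(-42 + 98\right)\right) \left(J + t\right) = \left(t + 56\right) \left(J + t\right) = \left(56 + t\right) \left(J + t\right)$)
$Y{\left(c,N \right)} = \frac{35}{47} + \frac{c}{94}$ ($Y{\left(c,N \right)} = \frac{70 + c}{94} = \left(70 + c\right) \frac{1}{94} = \frac{35}{47} + \frac{c}{94}$)
$o{\left(-84,D \right)} - Y{\left(202,-200 \right)} = \left(\left(-84\right)^{2} + 56 \left(-64\right) + 56 \left(-84\right) - -5376\right) - \left(\frac{35}{47} + \frac{1}{94} \cdot 202\right) = \left(7056 - 3584 - 4704 + 5376\right) - \left(\frac{35}{47} + \frac{101}{47}\right) = 4144 - \frac{136}{47} = \frac{194632}{47}$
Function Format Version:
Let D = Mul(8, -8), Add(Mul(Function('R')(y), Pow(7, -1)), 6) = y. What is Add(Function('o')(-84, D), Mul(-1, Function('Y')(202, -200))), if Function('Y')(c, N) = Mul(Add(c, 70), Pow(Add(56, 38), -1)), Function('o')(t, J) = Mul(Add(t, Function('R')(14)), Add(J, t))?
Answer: Rational(194632, 47) ≈ 4141.1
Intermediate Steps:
Function('R')(y) = Add(-42, Mul(7, y))
D = -64
Function('o')(t, J) = Mul(Add(56, t), Add(J, t)) (Function('o')(t, J) = Mul(Add(t, Add(-42, Mul(7, 14))), Add(J, t)) = Mul(Add(t, Add(-42, 98)), Add(J, t)) = Mul(Add(t, 56), Add(J, t)) = Mul(Add(56, t), Add(J, t)))
Function('Y')(c, N) = Add(Rational(35, 47), Mul(Rational(1, 94), c)) (Function('Y')(c, N) = Mul(Add(70, c), Pow(94, -1)) = Mul(Add(70, c), Rational(1, 94)) = Add(Rational(35, 47), Mul(Rational(1, 94), c)))
Add(Function('o')(-84, D), Mul(-1, Function('Y')(202, -200))) = Add(Add(Pow(-84, 2), Mul(56, -64), Mul(56, -84), Mul(-64, -84)), Mul(-1, Add(Rational(35, 47), Mul(Rational(1, 94), 202)))) = Add(Add(7056, -3584, -4704, 5376), Mul(-1, Add(Rational(35, 47), Rational(101, 47)))) = Add(4144, Mul(-1, Rational(136, 47))) = Add(4144, Rational(-136, 47)) = Rational(194632, 47)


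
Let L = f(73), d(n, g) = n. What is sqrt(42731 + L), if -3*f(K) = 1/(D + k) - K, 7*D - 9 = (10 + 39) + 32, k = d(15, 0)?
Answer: sqrt(1625771095)/195 ≈ 206.77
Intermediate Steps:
k = 15
D = 90/7 (D = 9/7 + ((10 + 39) + 32)/7 = 9/7 + (49 + 32)/7 = 9/7 + (1/7)*81 = 9/7 + 81/7 = 90/7 ≈ 12.857)
f(K) = -7/585 + K/3 (f(K) = -(1/(90/7 + 15) - K)/3 = -(1/(195/7) - K)/3 = -(7/195 - K)/3 = -7/585 + K/3)
L = 14228/585 (L = -7/585 + (1/3)*73 = -7/585 + 73/3 = 14228/585 ≈ 24.321)
sqrt(42731 + L) = sqrt(42731 + 14228/585) = sqrt(25011863/585) = sqrt(1625771095)/195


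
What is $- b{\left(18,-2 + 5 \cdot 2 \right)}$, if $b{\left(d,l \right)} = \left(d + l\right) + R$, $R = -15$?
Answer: $-11$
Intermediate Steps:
$b{\left(d,l \right)} = -15 + d + l$ ($b{\left(d,l \right)} = \left(d + l\right) - 15 = -15 + d + l$)
$- b{\left(18,-2 + 5 \cdot 2 \right)} = - (-15 + 18 + \left(-2 + 5 \cdot 2\right)) = - (-15 + 18 + \left(-2 + 10\right)) = - (-15 + 18 + 8) = \left(-1\right) 11 = -11$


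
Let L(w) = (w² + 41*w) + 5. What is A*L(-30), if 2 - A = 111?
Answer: 35425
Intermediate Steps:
A = -109 (A = 2 - 1*111 = 2 - 111 = -109)
L(w) = 5 + w² + 41*w
A*L(-30) = -109*(5 + (-30)² + 41*(-30)) = -109*(5 + 900 - 1230) = -109*(-325) = 35425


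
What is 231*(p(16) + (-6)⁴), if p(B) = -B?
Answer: 295680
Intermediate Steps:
231*(p(16) + (-6)⁴) = 231*(-1*16 + (-6)⁴) = 231*(-16 + 1296) = 231*1280 = 295680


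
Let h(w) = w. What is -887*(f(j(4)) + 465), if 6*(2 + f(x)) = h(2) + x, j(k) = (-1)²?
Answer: -822249/2 ≈ -4.1112e+5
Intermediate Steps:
j(k) = 1
f(x) = -5/3 + x/6 (f(x) = -2 + (2 + x)/6 = -2 + (⅓ + x/6) = -5/3 + x/6)
-887*(f(j(4)) + 465) = -887*((-5/3 + (⅙)*1) + 465) = -887*((-5/3 + ⅙) + 465) = -887*(-3/2 + 465) = -887*927/2 = -822249/2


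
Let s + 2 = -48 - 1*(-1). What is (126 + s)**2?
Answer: 5929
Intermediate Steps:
s = -49 (s = -2 + (-48 - 1*(-1)) = -2 + (-48 + 1) = -2 - 47 = -49)
(126 + s)**2 = (126 - 49)**2 = 77**2 = 5929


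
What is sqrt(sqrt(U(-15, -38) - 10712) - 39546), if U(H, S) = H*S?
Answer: sqrt(-39546 + I*sqrt(10142)) ≈ 0.2532 + 198.86*I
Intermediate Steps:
sqrt(sqrt(U(-15, -38) - 10712) - 39546) = sqrt(sqrt(-15*(-38) - 10712) - 39546) = sqrt(sqrt(570 - 10712) - 39546) = sqrt(sqrt(-10142) - 39546) = sqrt(I*sqrt(10142) - 39546) = sqrt(-39546 + I*sqrt(10142))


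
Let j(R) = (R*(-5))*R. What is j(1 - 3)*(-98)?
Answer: 1960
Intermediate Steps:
j(R) = -5*R² (j(R) = (-5*R)*R = -5*R²)
j(1 - 3)*(-98) = -5*(1 - 3)²*(-98) = -5*(-2)²*(-98) = -5*4*(-98) = -20*(-98) = 1960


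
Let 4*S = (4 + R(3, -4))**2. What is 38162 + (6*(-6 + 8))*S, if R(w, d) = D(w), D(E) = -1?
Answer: 38189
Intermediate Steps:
R(w, d) = -1
S = 9/4 (S = (4 - 1)**2/4 = (1/4)*3**2 = (1/4)*9 = 9/4 ≈ 2.2500)
38162 + (6*(-6 + 8))*S = 38162 + (6*(-6 + 8))*(9/4) = 38162 + (6*2)*(9/4) = 38162 + 12*(9/4) = 38162 + 27 = 38189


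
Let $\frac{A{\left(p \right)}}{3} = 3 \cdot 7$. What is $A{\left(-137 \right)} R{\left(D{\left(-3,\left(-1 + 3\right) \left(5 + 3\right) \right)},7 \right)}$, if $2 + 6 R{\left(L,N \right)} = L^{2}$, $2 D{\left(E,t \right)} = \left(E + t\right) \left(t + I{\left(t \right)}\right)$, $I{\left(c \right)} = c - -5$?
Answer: $\frac{4858413}{8} \approx 6.073 \cdot 10^{5}$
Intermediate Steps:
$I{\left(c \right)} = 5 + c$ ($I{\left(c \right)} = c + 5 = 5 + c$)
$A{\left(p \right)} = 63$ ($A{\left(p \right)} = 3 \cdot 3 \cdot 7 = 3 \cdot 21 = 63$)
$D{\left(E,t \right)} = \frac{\left(5 + 2 t\right) \left(E + t\right)}{2}$ ($D{\left(E,t \right)} = \frac{\left(E + t\right) \left(t + \left(5 + t\right)\right)}{2} = \frac{\left(E + t\right) \left(5 + 2 t\right)}{2} = \frac{\left(5 + 2 t\right) \left(E + t\right)}{2}$)
$R{\left(L,N \right)} = - \frac{1}{3} + \frac{L^{2}}{6}$
$A{\left(-137 \right)} R{\left(D{\left(-3,\left(-1 + 3\right) \left(5 + 3\right) \right)},7 \right)} = 63 \left(- \frac{1}{3} + \frac{\left(\left(\left(-1 + 3\right) \left(5 + 3\right)\right)^{2} + \frac{5}{2} \left(-3\right) + \frac{5 \left(-1 + 3\right) \left(5 + 3\right)}{2} - 3 \left(-1 + 3\right) \left(5 + 3\right)\right)^{2}}{6}\right) = 63 \left(- \frac{1}{3} + \frac{\left(\left(2 \cdot 8\right)^{2} - \frac{15}{2} + \frac{5 \cdot 2 \cdot 8}{2} - 3 \cdot 2 \cdot 8\right)^{2}}{6}\right) = 63 \left(- \frac{1}{3} + \frac{\left(16^{2} - \frac{15}{2} + \frac{5}{2} \cdot 16 - 48\right)^{2}}{6}\right) = 63 \left(- \frac{1}{3} + \frac{\left(256 - \frac{15}{2} + 40 - 48\right)^{2}}{6}\right) = 63 \left(- \frac{1}{3} + \frac{\left(\frac{481}{2}\right)^{2}}{6}\right) = 63 \left(- \frac{1}{3} + \frac{1}{6} \cdot \frac{231361}{4}\right) = 63 \left(- \frac{1}{3} + \frac{231361}{24}\right) = 63 \cdot \frac{231353}{24} = \frac{4858413}{8}$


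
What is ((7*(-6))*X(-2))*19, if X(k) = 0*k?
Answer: 0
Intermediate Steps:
X(k) = 0
((7*(-6))*X(-2))*19 = ((7*(-6))*0)*19 = -42*0*19 = 0*19 = 0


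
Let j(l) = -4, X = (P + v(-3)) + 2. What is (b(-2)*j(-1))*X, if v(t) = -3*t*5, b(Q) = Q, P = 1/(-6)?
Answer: 1124/3 ≈ 374.67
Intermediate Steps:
P = -1/6 ≈ -0.16667
v(t) = -15*t
X = 281/6 (X = (-1/6 - 15*(-3)) + 2 = (-1/6 + 45) + 2 = 269/6 + 2 = 281/6 ≈ 46.833)
(b(-2)*j(-1))*X = -2*(-4)*(281/6) = 8*(281/6) = 1124/3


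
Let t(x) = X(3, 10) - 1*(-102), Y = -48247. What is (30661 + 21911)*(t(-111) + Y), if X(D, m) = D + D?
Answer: -2530763508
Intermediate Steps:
X(D, m) = 2*D
t(x) = 108 (t(x) = 2*3 - 1*(-102) = 6 + 102 = 108)
(30661 + 21911)*(t(-111) + Y) = (30661 + 21911)*(108 - 48247) = 52572*(-48139) = -2530763508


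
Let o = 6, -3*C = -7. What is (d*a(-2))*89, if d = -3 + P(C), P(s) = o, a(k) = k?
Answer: -534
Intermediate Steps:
C = 7/3 (C = -⅓*(-7) = 7/3 ≈ 2.3333)
P(s) = 6
d = 3 (d = -3 + 6 = 3)
(d*a(-2))*89 = (3*(-2))*89 = -6*89 = -534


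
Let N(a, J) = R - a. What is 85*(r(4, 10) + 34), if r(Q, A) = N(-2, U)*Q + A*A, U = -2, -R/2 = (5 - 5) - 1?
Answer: 12750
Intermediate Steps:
R = 2 (R = -2*((5 - 5) - 1) = -2*(0 - 1) = -2*(-1) = 2)
N(a, J) = 2 - a
r(Q, A) = A² + 4*Q (r(Q, A) = (2 - 1*(-2))*Q + A*A = (2 + 2)*Q + A² = 4*Q + A² = A² + 4*Q)
85*(r(4, 10) + 34) = 85*((10² + 4*4) + 34) = 85*((100 + 16) + 34) = 85*(116 + 34) = 85*150 = 12750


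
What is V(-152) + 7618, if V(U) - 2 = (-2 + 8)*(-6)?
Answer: 7584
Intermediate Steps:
V(U) = -34 (V(U) = 2 + (-2 + 8)*(-6) = 2 + 6*(-6) = 2 - 36 = -34)
V(-152) + 7618 = -34 + 7618 = 7584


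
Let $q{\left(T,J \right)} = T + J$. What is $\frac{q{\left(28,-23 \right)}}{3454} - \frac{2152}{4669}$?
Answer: $- \frac{7409663}{16126726} \approx -0.45947$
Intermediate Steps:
$q{\left(T,J \right)} = J + T$
$\frac{q{\left(28,-23 \right)}}{3454} - \frac{2152}{4669} = \frac{-23 + 28}{3454} - \frac{2152}{4669} = 5 \cdot \frac{1}{3454} - \frac{2152}{4669} = \frac{5}{3454} - \frac{2152}{4669} = - \frac{7409663}{16126726}$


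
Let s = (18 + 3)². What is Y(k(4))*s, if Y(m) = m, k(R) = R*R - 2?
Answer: 6174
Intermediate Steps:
k(R) = -2 + R² (k(R) = R² - 2 = -2 + R²)
s = 441 (s = 21² = 441)
Y(k(4))*s = (-2 + 4²)*441 = (-2 + 16)*441 = 14*441 = 6174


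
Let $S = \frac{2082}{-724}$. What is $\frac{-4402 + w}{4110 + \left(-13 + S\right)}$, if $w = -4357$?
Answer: $- \frac{3170758}{1482073} \approx -2.1394$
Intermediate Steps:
$S = - \frac{1041}{362}$ ($S = 2082 \left(- \frac{1}{724}\right) = - \frac{1041}{362} \approx -2.8757$)
$\frac{-4402 + w}{4110 + \left(-13 + S\right)} = \frac{-4402 - 4357}{4110 - \frac{5747}{362}} = - \frac{8759}{4110 - \frac{5747}{362}} = - \frac{8759}{\frac{1482073}{362}} = \left(-8759\right) \frac{362}{1482073} = - \frac{3170758}{1482073}$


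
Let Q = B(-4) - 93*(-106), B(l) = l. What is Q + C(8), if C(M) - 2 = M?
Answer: 9864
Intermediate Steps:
C(M) = 2 + M
Q = 9854 (Q = -4 - 93*(-106) = -4 + 9858 = 9854)
Q + C(8) = 9854 + (2 + 8) = 9854 + 10 = 9864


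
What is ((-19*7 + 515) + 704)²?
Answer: 1179396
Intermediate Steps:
((-19*7 + 515) + 704)² = ((-133 + 515) + 704)² = (382 + 704)² = 1086² = 1179396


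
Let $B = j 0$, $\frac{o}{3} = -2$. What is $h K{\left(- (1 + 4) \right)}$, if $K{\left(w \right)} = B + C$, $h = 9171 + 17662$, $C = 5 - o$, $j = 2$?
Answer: $295163$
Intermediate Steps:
$o = -6$ ($o = 3 \left(-2\right) = -6$)
$C = 11$ ($C = 5 - -6 = 5 + 6 = 11$)
$B = 0$ ($B = 2 \cdot 0 = 0$)
$h = 26833$
$K{\left(w \right)} = 11$ ($K{\left(w \right)} = 0 + 11 = 11$)
$h K{\left(- (1 + 4) \right)} = 26833 \cdot 11 = 295163$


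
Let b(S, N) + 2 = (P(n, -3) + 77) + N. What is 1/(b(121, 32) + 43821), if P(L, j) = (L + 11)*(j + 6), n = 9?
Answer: 1/43988 ≈ 2.2733e-5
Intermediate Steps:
P(L, j) = (6 + j)*(11 + L) (P(L, j) = (11 + L)*(6 + j) = (6 + j)*(11 + L))
b(S, N) = 135 + N (b(S, N) = -2 + (((66 + 6*9 + 11*(-3) + 9*(-3)) + 77) + N) = -2 + (((66 + 54 - 33 - 27) + 77) + N) = -2 + ((60 + 77) + N) = -2 + (137 + N) = 135 + N)
1/(b(121, 32) + 43821) = 1/((135 + 32) + 43821) = 1/(167 + 43821) = 1/43988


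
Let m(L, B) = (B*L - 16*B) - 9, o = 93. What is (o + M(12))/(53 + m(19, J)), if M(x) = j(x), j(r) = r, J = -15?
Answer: -105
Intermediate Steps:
M(x) = x
m(L, B) = -9 - 16*B + B*L (m(L, B) = (-16*B + B*L) - 9 = -9 - 16*B + B*L)
(o + M(12))/(53 + m(19, J)) = (93 + 12)/(53 + (-9 - 16*(-15) - 15*19)) = 105/(53 + (-9 + 240 - 285)) = 105/(53 - 54) = 105/(-1) = 105*(-1) = -105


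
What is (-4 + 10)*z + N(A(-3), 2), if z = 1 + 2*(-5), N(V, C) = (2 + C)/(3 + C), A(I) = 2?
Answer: -266/5 ≈ -53.200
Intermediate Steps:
N(V, C) = (2 + C)/(3 + C)
z = -9 (z = 1 - 10 = -9)
(-4 + 10)*z + N(A(-3), 2) = (-4 + 10)*(-9) + (2 + 2)/(3 + 2) = 6*(-9) + 4/5 = -54 + (⅕)*4 = -54 + ⅘ = -266/5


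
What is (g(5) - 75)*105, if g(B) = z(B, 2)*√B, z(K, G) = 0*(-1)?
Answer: -7875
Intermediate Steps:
z(K, G) = 0
g(B) = 0 (g(B) = 0*√B = 0)
(g(5) - 75)*105 = (0 - 75)*105 = -75*105 = -7875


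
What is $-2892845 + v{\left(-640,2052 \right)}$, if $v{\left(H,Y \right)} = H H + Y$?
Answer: $-2481193$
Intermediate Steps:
$v{\left(H,Y \right)} = Y + H^{2}$ ($v{\left(H,Y \right)} = H^{2} + Y = Y + H^{2}$)
$-2892845 + v{\left(-640,2052 \right)} = -2892845 + \left(2052 + \left(-640\right)^{2}\right) = -2892845 + \left(2052 + 409600\right) = -2892845 + 411652 = -2481193$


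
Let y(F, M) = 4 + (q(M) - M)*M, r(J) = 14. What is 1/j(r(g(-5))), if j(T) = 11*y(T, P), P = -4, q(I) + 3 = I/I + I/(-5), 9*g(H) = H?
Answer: -5/396 ≈ -0.012626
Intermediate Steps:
g(H) = H/9
q(I) = -2 - I/5 (q(I) = -3 + (I/I + I/(-5)) = -3 + (1 + I*(-1/5)) = -3 + (1 - I/5) = -2 - I/5)
y(F, M) = 4 + M*(-2 - 6*M/5) (y(F, M) = 4 + ((-2 - M/5) - M)*M = 4 + (-2 - 6*M/5)*M = 4 + M*(-2 - 6*M/5))
j(T) = -396/5 (j(T) = 11*(4 - 2*(-4) - 6/5*(-4)**2) = 11*(4 + 8 - 6/5*16) = 11*(4 + 8 - 96/5) = 11*(-36/5) = -396/5)
1/j(r(g(-5))) = 1/(-396/5) = -5/396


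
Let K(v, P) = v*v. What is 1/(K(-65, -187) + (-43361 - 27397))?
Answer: -1/66533 ≈ -1.5030e-5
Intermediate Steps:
K(v, P) = v²
1/(K(-65, -187) + (-43361 - 27397)) = 1/((-65)² + (-43361 - 27397)) = 1/(4225 - 70758) = 1/(-66533) = -1/66533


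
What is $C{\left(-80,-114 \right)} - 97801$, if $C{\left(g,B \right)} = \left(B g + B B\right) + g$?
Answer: $-75765$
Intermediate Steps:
$C{\left(g,B \right)} = g + B^{2} + B g$ ($C{\left(g,B \right)} = \left(B g + B^{2}\right) + g = \left(B^{2} + B g\right) + g = g + B^{2} + B g$)
$C{\left(-80,-114 \right)} - 97801 = \left(-80 + \left(-114\right)^{2} - -9120\right) - 97801 = \left(-80 + 12996 + 9120\right) - 97801 = 22036 - 97801 = -75765$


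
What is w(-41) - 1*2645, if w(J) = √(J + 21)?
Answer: -2645 + 2*I*√5 ≈ -2645.0 + 4.4721*I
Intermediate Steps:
w(J) = √(21 + J)
w(-41) - 1*2645 = √(21 - 41) - 1*2645 = √(-20) - 2645 = 2*I*√5 - 2645 = -2645 + 2*I*√5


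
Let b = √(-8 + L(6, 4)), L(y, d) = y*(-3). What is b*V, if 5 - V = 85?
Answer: -80*I*√26 ≈ -407.92*I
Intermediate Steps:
L(y, d) = -3*y
V = -80 (V = 5 - 1*85 = 5 - 85 = -80)
b = I*√26 (b = √(-8 - 3*6) = √(-8 - 18) = √(-26) = I*√26 ≈ 5.099*I)
b*V = (I*√26)*(-80) = -80*I*√26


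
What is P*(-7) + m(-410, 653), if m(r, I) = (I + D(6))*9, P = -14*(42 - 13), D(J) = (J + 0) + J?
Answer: 8827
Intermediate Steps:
D(J) = 2*J (D(J) = J + J = 2*J)
P = -406 (P = -14*29 = -406)
m(r, I) = 108 + 9*I (m(r, I) = (I + 2*6)*9 = (I + 12)*9 = (12 + I)*9 = 108 + 9*I)
P*(-7) + m(-410, 653) = -406*(-7) + (108 + 9*653) = 2842 + (108 + 5877) = 2842 + 5985 = 8827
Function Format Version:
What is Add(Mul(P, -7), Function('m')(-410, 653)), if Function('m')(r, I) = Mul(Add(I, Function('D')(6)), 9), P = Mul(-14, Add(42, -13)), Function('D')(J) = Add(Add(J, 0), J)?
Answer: 8827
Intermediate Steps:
Function('D')(J) = Mul(2, J) (Function('D')(J) = Add(J, J) = Mul(2, J))
P = -406 (P = Mul(-14, 29) = -406)
Function('m')(r, I) = Add(108, Mul(9, I)) (Function('m')(r, I) = Mul(Add(I, Mul(2, 6)), 9) = Mul(Add(I, 12), 9) = Mul(Add(12, I), 9) = Add(108, Mul(9, I)))
Add(Mul(P, -7), Function('m')(-410, 653)) = Add(Mul(-406, -7), Add(108, Mul(9, 653))) = Add(2842, Add(108, 5877)) = Add(2842, 5985) = 8827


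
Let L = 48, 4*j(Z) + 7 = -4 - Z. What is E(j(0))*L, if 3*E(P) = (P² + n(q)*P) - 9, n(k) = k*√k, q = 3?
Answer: -23 - 132*√3 ≈ -251.63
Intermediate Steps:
j(Z) = -11/4 - Z/4 (j(Z) = -7/4 + (-4 - Z)/4 = -7/4 + (-1 - Z/4) = -11/4 - Z/4)
n(k) = k^(3/2)
E(P) = -3 + P²/3 + P*√3 (E(P) = ((P² + 3^(3/2)*P) - 9)/3 = ((P² + (3*√3)*P) - 9)/3 = ((P² + 3*P*√3) - 9)/3 = (-9 + P² + 3*P*√3)/3 = -3 + P²/3 + P*√3)
E(j(0))*L = (-3 + (-11/4 - ¼*0)²/3 + (-11/4 - ¼*0)*√3)*48 = (-3 + (-11/4 + 0)²/3 + (-11/4 + 0)*√3)*48 = (-3 + (-11/4)²/3 - 11*√3/4)*48 = (-3 + (⅓)*(121/16) - 11*√3/4)*48 = (-3 + 121/48 - 11*√3/4)*48 = (-23/48 - 11*√3/4)*48 = -23 - 132*√3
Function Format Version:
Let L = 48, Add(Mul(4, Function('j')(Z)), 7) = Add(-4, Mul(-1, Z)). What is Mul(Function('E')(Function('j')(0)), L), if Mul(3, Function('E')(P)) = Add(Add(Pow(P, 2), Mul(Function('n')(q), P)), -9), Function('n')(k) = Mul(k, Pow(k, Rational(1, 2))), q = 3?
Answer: Add(-23, Mul(-132, Pow(3, Rational(1, 2)))) ≈ -251.63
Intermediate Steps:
Function('j')(Z) = Add(Rational(-11, 4), Mul(Rational(-1, 4), Z)) (Function('j')(Z) = Add(Rational(-7, 4), Mul(Rational(1, 4), Add(-4, Mul(-1, Z)))) = Add(Rational(-7, 4), Add(-1, Mul(Rational(-1, 4), Z))) = Add(Rational(-11, 4), Mul(Rational(-1, 4), Z)))
Function('n')(k) = Pow(k, Rational(3, 2))
Function('E')(P) = Add(-3, Mul(Rational(1, 3), Pow(P, 2)), Mul(P, Pow(3, Rational(1, 2)))) (Function('E')(P) = Mul(Rational(1, 3), Add(Add(Pow(P, 2), Mul(Pow(3, Rational(3, 2)), P)), -9)) = Mul(Rational(1, 3), Add(Add(Pow(P, 2), Mul(Mul(3, Pow(3, Rational(1, 2))), P)), -9)) = Mul(Rational(1, 3), Add(Add(Pow(P, 2), Mul(3, P, Pow(3, Rational(1, 2)))), -9)) = Mul(Rational(1, 3), Add(-9, Pow(P, 2), Mul(3, P, Pow(3, Rational(1, 2))))) = Add(-3, Mul(Rational(1, 3), Pow(P, 2)), Mul(P, Pow(3, Rational(1, 2)))))
Mul(Function('E')(Function('j')(0)), L) = Mul(Add(-3, Mul(Rational(1, 3), Pow(Add(Rational(-11, 4), Mul(Rational(-1, 4), 0)), 2)), Mul(Add(Rational(-11, 4), Mul(Rational(-1, 4), 0)), Pow(3, Rational(1, 2)))), 48) = Mul(Add(-3, Mul(Rational(1, 3), Pow(Add(Rational(-11, 4), 0), 2)), Mul(Add(Rational(-11, 4), 0), Pow(3, Rational(1, 2)))), 48) = Mul(Add(-3, Mul(Rational(1, 3), Pow(Rational(-11, 4), 2)), Mul(Rational(-11, 4), Pow(3, Rational(1, 2)))), 48) = Mul(Add(-3, Mul(Rational(1, 3), Rational(121, 16)), Mul(Rational(-11, 4), Pow(3, Rational(1, 2)))), 48) = Mul(Add(-3, Rational(121, 48), Mul(Rational(-11, 4), Pow(3, Rational(1, 2)))), 48) = Mul(Add(Rational(-23, 48), Mul(Rational(-11, 4), Pow(3, Rational(1, 2)))), 48) = Add(-23, Mul(-132, Pow(3, Rational(1, 2))))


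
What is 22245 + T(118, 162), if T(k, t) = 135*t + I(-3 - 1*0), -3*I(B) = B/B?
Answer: 132344/3 ≈ 44115.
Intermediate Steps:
I(B) = -⅓ (I(B) = -B/(3*B) = -⅓*1 = -⅓)
T(k, t) = -⅓ + 135*t (T(k, t) = 135*t - ⅓ = -⅓ + 135*t)
22245 + T(118, 162) = 22245 + (-⅓ + 135*162) = 22245 + (-⅓ + 21870) = 22245 + 65609/3 = 132344/3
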